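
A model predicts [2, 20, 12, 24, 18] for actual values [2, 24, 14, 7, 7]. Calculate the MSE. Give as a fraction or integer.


MSE = (1/5) * ((2-2)^2=0 + (24-20)^2=16 + (14-12)^2=4 + (7-24)^2=289 + (7-18)^2=121). Sum = 430. MSE = 86.

86


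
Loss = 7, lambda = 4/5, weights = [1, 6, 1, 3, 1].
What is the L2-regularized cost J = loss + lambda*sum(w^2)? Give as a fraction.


L2 sq norm = sum(w^2) = 48. J = 7 + 4/5 * 48 = 227/5.

227/5


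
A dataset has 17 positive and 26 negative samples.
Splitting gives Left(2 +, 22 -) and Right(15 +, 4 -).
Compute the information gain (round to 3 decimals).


H(parent) = 0.9682. H(left) = 0.4138, H(right) = 0.7425. Weighted = (24/43)*0.4138 + (19/43)*0.7425 = 0.5590. IG = 0.9682 - 0.5590 = 0.4092, which rounds to 0.409.

0.409


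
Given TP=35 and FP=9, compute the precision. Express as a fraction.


Precision = TP / (TP + FP) = 35 / 44 = 35/44.

35/44


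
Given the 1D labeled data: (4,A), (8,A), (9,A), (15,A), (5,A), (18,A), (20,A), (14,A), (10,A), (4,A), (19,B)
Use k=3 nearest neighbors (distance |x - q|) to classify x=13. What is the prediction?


Distances: |4-13|=9, |8-13|=5, |9-13|=4, |15-13|=2, |5-13|=8, |18-13|=5, |20-13|=7, |14-13|=1, |10-13|=3, |4-13|=9, |19-13|=6. 3 nearest: (14,A), (15,A), (10,A). Counts: {'A': 3}. Majority class: A.

A


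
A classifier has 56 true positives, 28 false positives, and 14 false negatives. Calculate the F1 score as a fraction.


Precision = 56/84 = 2/3. Recall = 56/70 = 4/5. F1 = 2*P*R/(P+R) = 8/11.

8/11


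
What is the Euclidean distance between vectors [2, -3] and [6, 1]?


d = sqrt(sum of squared differences). (2-6)^2=16, (-3-1)^2=16. Sum = 32.

sqrt(32)


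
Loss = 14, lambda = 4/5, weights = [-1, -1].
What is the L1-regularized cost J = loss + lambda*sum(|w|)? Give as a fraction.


L1 norm = sum(|w|) = 2. J = 14 + 4/5 * 2 = 78/5.

78/5


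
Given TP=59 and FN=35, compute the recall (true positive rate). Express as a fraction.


Recall = TP / (TP + FN) = 59 / 94 = 59/94.

59/94


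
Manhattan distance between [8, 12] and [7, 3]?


d = sum of absolute differences: |8-7|=1 + |12-3|=9 = 10.

10


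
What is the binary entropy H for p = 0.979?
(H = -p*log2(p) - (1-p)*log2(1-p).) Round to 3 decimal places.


H = -0.979*log2(0.979) - 0.021*log2(0.021) = 0.147.

0.147


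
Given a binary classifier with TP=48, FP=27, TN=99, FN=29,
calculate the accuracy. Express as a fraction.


Accuracy = (TP + TN) / (TP + TN + FP + FN) = (48 + 99) / 203 = 21/29.

21/29


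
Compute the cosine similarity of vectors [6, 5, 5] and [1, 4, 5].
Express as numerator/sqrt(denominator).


dot = 51. |a|^2 = 86, |b|^2 = 42. cos = 51/sqrt(3612).

51/sqrt(3612)


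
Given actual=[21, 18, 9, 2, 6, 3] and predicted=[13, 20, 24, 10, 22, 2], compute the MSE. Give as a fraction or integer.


MSE = (1/6) * ((21-13)^2=64 + (18-20)^2=4 + (9-24)^2=225 + (2-10)^2=64 + (6-22)^2=256 + (3-2)^2=1). Sum = 614. MSE = 307/3.

307/3


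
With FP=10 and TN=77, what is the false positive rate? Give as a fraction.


FPR = FP / (FP + TN) = 10 / 87 = 10/87.

10/87


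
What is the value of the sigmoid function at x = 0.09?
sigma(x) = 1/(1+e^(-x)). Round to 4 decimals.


sigma(0.09) = 1/(1+e^(-0.09)) = 1/(1+0.913931) = 1/1.913931 = 0.5225.

0.5225


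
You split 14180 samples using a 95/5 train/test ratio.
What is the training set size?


Test set = 14180 * 5% = 709. Training set = 14180 - 709 = 13471.

13471


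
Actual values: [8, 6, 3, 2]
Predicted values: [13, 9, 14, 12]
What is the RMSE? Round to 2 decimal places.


MSE = 63.7500. RMSE = sqrt(63.7500) = 7.98.

7.98


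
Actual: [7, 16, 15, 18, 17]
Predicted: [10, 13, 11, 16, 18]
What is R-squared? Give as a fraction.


Mean(y) = 73/5. SS_res = 39. SS_tot = 386/5. R^2 = 1 - 39/(386/5) = 191/386.

191/386


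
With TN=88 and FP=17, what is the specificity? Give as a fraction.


Specificity = TN / (TN + FP) = 88 / 105 = 88/105.

88/105


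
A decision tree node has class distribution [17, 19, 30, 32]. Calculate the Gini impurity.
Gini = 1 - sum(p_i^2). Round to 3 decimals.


Total = 98. Proportions: 17/98, 19/98, 30/98, 32/98. sum(p_i^2) = 0.2680. Gini = 1 - 0.2680 = 0.7320, which rounds to 0.732.

0.732


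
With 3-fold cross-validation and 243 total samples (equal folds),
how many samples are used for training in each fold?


Each validation fold has 243/3 = 81 samples. Training set = 243 - 81 = 162.

162


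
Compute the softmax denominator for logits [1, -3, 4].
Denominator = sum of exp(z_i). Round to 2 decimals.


Denom = e^1=2.7183 + e^-3=0.0498 + e^4=54.5982. Sum = 57.3663, which rounds to 57.37.

57.37


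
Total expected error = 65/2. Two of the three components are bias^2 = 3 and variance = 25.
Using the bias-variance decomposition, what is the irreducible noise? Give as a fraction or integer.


Total error = bias^2 + variance + irreducible noise. So irreducible noise = 65/2 - 3 - 25 = 9/2.

9/2


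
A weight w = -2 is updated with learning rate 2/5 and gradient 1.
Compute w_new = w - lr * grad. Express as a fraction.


w_new = -2 - 2/5 * 1 = -2 - 2/5 = -12/5.

-12/5


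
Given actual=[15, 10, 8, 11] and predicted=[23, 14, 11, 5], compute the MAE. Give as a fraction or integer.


MAE = (1/4) * (|15-23|=8 + |10-14|=4 + |8-11|=3 + |11-5|=6). Sum = 21. MAE = 21/4.

21/4


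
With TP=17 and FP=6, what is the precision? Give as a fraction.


Precision = TP / (TP + FP) = 17 / 23 = 17/23.

17/23


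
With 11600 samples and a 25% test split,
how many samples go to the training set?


Test set = 11600 * 25% = 2900. Training set = 11600 - 2900 = 8700.

8700


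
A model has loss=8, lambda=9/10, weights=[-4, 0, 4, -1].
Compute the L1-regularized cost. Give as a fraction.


L1 norm = sum(|w|) = 9. J = 8 + 9/10 * 9 = 161/10.

161/10


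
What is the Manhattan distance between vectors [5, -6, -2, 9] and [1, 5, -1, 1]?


d = sum of absolute differences: |5-1|=4 + |-6-5|=11 + |-2--1|=1 + |9-1|=8 = 24.

24


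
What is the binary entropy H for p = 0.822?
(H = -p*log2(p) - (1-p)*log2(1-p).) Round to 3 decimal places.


H = -0.822*log2(0.822) - 0.178*log2(0.178) = 0.676.

0.676


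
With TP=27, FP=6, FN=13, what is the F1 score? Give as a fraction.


Precision = 27/33 = 9/11. Recall = 27/40 = 27/40. F1 = 2*P*R/(P+R) = 54/73.

54/73


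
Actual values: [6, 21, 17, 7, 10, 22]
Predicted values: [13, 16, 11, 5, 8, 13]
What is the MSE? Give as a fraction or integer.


MSE = (1/6) * ((6-13)^2=49 + (21-16)^2=25 + (17-11)^2=36 + (7-5)^2=4 + (10-8)^2=4 + (22-13)^2=81). Sum = 199. MSE = 199/6.

199/6


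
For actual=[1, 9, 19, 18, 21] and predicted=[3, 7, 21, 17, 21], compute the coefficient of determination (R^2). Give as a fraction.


Mean(y) = 68/5. SS_res = 13. SS_tot = 1416/5. R^2 = 1 - 13/(1416/5) = 1351/1416.

1351/1416


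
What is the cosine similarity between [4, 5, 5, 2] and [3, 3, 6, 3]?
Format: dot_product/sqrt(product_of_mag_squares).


dot = 63. |a|^2 = 70, |b|^2 = 63. cos = 63/sqrt(4410).

63/sqrt(4410)


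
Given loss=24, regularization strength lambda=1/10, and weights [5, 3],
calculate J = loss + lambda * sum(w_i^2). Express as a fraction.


L2 sq norm = sum(w^2) = 34. J = 24 + 1/10 * 34 = 137/5.

137/5


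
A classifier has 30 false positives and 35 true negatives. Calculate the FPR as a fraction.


FPR = FP / (FP + TN) = 30 / 65 = 6/13.

6/13


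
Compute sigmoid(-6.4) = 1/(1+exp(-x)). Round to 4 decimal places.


sigma(-6.4) = 1/(1+e^(6.4)) = 1/(1+601.845038) = 1/602.845038 = 0.0017.

0.0017


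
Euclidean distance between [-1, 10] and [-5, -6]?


d = sqrt(sum of squared differences). (-1--5)^2=16, (10--6)^2=256. Sum = 272.

sqrt(272)


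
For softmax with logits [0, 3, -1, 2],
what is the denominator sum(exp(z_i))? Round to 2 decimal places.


Denom = e^0=1.0000 + e^3=20.0855 + e^-1=0.3679 + e^2=7.3891. Sum = 28.8425, which rounds to 28.84.

28.84


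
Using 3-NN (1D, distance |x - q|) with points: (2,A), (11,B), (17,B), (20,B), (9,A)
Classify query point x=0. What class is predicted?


Distances: |2-0|=2, |11-0|=11, |17-0|=17, |20-0|=20, |9-0|=9. 3 nearest: (2,A), (9,A), (11,B). Counts: {'A': 2, 'B': 1}. Majority class: A.

A


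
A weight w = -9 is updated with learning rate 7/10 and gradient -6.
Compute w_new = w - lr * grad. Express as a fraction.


w_new = -9 - 7/10 * -6 = -9 - -21/5 = -24/5.

-24/5


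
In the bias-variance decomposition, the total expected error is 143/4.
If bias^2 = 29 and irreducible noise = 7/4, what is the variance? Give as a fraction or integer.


Total error = bias^2 + variance + irreducible noise. So variance = 143/4 - 29 - 7/4 = 5.

5


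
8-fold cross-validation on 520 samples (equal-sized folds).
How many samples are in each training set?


Each validation fold has 520/8 = 65 samples. Training set = 520 - 65 = 455.

455


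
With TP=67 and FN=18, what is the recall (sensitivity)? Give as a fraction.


Recall = TP / (TP + FN) = 67 / 85 = 67/85.

67/85


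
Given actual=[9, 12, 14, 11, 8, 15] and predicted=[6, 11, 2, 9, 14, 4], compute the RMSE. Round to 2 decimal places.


MSE = 52.5000. RMSE = sqrt(52.5000) = 7.25.

7.25


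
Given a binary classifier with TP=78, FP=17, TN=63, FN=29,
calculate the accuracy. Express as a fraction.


Accuracy = (TP + TN) / (TP + TN + FP + FN) = (78 + 63) / 187 = 141/187.

141/187


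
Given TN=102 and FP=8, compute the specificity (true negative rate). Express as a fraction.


Specificity = TN / (TN + FP) = 102 / 110 = 51/55.

51/55


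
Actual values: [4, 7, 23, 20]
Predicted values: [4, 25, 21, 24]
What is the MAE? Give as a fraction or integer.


MAE = (1/4) * (|4-4|=0 + |7-25|=18 + |23-21|=2 + |20-24|=4). Sum = 24. MAE = 6.

6


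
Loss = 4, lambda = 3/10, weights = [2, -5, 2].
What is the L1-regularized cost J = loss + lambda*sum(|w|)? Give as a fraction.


L1 norm = sum(|w|) = 9. J = 4 + 3/10 * 9 = 67/10.

67/10


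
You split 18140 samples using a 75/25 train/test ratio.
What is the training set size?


Test set = 18140 * 25% = 4535. Training set = 18140 - 4535 = 13605.

13605


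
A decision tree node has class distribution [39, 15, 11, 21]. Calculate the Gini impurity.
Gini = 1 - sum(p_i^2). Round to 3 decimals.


Total = 86. Proportions: 39/86, 15/86, 11/86, 21/86. sum(p_i^2) = 0.3121. Gini = 1 - 0.3121 = 0.6879, which rounds to 0.688.

0.688


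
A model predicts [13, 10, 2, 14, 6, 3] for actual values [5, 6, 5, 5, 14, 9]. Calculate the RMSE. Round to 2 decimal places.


MSE = 45.0000. RMSE = sqrt(45.0000) = 6.71.

6.71


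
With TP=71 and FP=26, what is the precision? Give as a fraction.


Precision = TP / (TP + FP) = 71 / 97 = 71/97.

71/97


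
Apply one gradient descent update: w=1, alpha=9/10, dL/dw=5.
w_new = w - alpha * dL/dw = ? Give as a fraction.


w_new = 1 - 9/10 * 5 = 1 - 9/2 = -7/2.

-7/2


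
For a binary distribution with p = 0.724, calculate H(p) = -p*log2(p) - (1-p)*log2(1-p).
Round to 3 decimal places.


H = -0.724*log2(0.724) - 0.276*log2(0.276) = 0.850.

0.850


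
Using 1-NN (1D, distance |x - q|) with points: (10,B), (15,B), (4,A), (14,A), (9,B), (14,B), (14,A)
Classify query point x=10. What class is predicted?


Distances: |10-10|=0, |15-10|=5, |4-10|=6, |14-10|=4, |9-10|=1, |14-10|=4, |14-10|=4. 1 nearest: (10,B). Counts: {'B': 1}. Majority class: B.

B


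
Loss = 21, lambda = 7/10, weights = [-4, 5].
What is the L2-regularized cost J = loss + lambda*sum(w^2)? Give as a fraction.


L2 sq norm = sum(w^2) = 41. J = 21 + 7/10 * 41 = 497/10.

497/10


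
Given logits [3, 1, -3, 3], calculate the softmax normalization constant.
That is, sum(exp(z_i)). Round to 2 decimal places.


Denom = e^3=20.0855 + e^1=2.7183 + e^-3=0.0498 + e^3=20.0855. Sum = 42.9391, which rounds to 42.94.

42.94


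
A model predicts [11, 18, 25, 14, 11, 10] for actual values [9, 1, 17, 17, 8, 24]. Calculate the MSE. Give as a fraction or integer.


MSE = (1/6) * ((9-11)^2=4 + (1-18)^2=289 + (17-25)^2=64 + (17-14)^2=9 + (8-11)^2=9 + (24-10)^2=196). Sum = 571. MSE = 571/6.

571/6


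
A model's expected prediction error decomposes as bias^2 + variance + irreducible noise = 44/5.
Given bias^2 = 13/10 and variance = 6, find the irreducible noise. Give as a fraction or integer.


Total error = bias^2 + variance + irreducible noise. So irreducible noise = 44/5 - 13/10 - 6 = 3/2.

3/2


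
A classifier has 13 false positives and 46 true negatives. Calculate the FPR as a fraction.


FPR = FP / (FP + TN) = 13 / 59 = 13/59.

13/59


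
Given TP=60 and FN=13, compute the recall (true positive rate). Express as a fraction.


Recall = TP / (TP + FN) = 60 / 73 = 60/73.

60/73


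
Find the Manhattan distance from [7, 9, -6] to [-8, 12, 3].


d = sum of absolute differences: |7--8|=15 + |9-12|=3 + |-6-3|=9 = 27.

27


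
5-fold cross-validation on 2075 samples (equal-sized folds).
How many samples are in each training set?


Each validation fold has 2075/5 = 415 samples. Training set = 2075 - 415 = 1660.

1660


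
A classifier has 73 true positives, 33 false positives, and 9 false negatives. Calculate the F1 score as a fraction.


Precision = 73/106 = 73/106. Recall = 73/82 = 73/82. F1 = 2*P*R/(P+R) = 73/94.

73/94


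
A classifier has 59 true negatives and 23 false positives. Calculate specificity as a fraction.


Specificity = TN / (TN + FP) = 59 / 82 = 59/82.

59/82


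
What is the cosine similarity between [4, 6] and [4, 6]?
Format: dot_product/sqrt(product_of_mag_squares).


dot = 52. |a|^2 = 52, |b|^2 = 52. cos = 52/sqrt(2704).

52/sqrt(2704)


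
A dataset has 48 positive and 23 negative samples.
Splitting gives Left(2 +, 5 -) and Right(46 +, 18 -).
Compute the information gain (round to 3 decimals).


H(parent) = 0.9086. H(left) = 0.8631, H(right) = 0.8571. Weighted = (7/71)*0.8631 + (64/71)*0.8571 = 0.8577. IG = 0.9086 - 0.8577 = 0.0509, which rounds to 0.051.

0.051


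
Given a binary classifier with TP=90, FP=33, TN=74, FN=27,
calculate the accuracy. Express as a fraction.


Accuracy = (TP + TN) / (TP + TN + FP + FN) = (90 + 74) / 224 = 41/56.

41/56


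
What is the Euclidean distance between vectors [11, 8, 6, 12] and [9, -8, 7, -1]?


d = sqrt(sum of squared differences). (11-9)^2=4, (8--8)^2=256, (6-7)^2=1, (12--1)^2=169. Sum = 430.

sqrt(430)


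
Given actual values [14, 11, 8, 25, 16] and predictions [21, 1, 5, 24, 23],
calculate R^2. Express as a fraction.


Mean(y) = 74/5. SS_res = 208. SS_tot = 834/5. R^2 = 1 - 208/(834/5) = -103/417.

-103/417


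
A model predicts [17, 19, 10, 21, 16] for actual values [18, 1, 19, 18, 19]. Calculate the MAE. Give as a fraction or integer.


MAE = (1/5) * (|18-17|=1 + |1-19|=18 + |19-10|=9 + |18-21|=3 + |19-16|=3). Sum = 34. MAE = 34/5.

34/5


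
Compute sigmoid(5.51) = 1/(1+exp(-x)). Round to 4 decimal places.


sigma(5.51) = 1/(1+e^(-5.51)) = 1/(1+0.004046) = 1/1.004046 = 0.9960.

0.9960


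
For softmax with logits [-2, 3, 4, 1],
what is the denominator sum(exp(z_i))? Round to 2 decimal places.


Denom = e^-2=0.1353 + e^3=20.0855 + e^4=54.5982 + e^1=2.7183. Sum = 77.5373, which rounds to 77.54.

77.54


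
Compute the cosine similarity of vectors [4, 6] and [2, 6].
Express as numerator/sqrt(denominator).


dot = 44. |a|^2 = 52, |b|^2 = 40. cos = 44/sqrt(2080).

44/sqrt(2080)


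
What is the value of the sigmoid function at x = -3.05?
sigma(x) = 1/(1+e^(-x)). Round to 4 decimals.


sigma(-3.05) = 1/(1+e^(3.05)) = 1/(1+21.115344) = 1/22.115344 = 0.0452.

0.0452


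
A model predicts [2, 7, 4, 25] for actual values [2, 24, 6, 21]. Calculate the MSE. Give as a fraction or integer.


MSE = (1/4) * ((2-2)^2=0 + (24-7)^2=289 + (6-4)^2=4 + (21-25)^2=16). Sum = 309. MSE = 309/4.

309/4


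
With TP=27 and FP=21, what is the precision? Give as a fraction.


Precision = TP / (TP + FP) = 27 / 48 = 9/16.

9/16


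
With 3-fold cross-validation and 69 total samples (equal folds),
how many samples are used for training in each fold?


Each validation fold has 69/3 = 23 samples. Training set = 69 - 23 = 46.

46


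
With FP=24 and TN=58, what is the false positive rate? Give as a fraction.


FPR = FP / (FP + TN) = 24 / 82 = 12/41.

12/41


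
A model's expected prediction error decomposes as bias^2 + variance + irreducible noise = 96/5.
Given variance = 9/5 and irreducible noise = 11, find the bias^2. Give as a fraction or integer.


Total error = bias^2 + variance + irreducible noise. So bias^2 = 96/5 - 9/5 - 11 = 32/5.

32/5


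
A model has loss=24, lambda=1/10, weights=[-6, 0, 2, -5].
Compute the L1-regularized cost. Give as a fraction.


L1 norm = sum(|w|) = 13. J = 24 + 1/10 * 13 = 253/10.

253/10


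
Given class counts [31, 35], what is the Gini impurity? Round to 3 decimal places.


Total = 66. Proportions: 31/66, 35/66. sum(p_i^2) = 0.5018. Gini = 1 - 0.5018 = 0.4982, which rounds to 0.498.

0.498


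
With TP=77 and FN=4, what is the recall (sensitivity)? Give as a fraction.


Recall = TP / (TP + FN) = 77 / 81 = 77/81.

77/81


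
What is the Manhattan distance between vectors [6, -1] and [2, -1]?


d = sum of absolute differences: |6-2|=4 + |-1--1|=0 = 4.

4


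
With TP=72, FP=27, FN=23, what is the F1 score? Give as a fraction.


Precision = 72/99 = 8/11. Recall = 72/95 = 72/95. F1 = 2*P*R/(P+R) = 72/97.

72/97


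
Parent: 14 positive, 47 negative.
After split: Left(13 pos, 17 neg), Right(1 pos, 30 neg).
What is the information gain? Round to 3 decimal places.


H(parent) = 0.7772. H(left) = 0.9871, H(right) = 0.2056. Weighted = (30/61)*0.9871 + (31/61)*0.2056 = 0.5899. IG = 0.7772 - 0.5899 = 0.1873, which rounds to 0.187.

0.187


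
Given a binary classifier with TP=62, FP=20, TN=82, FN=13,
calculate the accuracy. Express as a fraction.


Accuracy = (TP + TN) / (TP + TN + FP + FN) = (62 + 82) / 177 = 48/59.

48/59


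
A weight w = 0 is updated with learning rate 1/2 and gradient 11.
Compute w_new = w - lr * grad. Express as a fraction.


w_new = 0 - 1/2 * 11 = 0 - 11/2 = -11/2.

-11/2


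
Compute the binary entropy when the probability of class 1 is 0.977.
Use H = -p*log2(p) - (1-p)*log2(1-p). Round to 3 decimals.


H = -0.977*log2(0.977) - 0.023*log2(0.023) = 0.158.

0.158


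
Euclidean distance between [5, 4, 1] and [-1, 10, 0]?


d = sqrt(sum of squared differences). (5--1)^2=36, (4-10)^2=36, (1-0)^2=1. Sum = 73.

sqrt(73)


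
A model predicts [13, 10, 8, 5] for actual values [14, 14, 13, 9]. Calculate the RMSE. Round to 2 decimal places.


MSE = 14.5000. RMSE = sqrt(14.5000) = 3.81.

3.81


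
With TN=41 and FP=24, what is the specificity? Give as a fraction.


Specificity = TN / (TN + FP) = 41 / 65 = 41/65.

41/65


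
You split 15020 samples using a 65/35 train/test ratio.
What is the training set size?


Test set = 15020 * 35% = 5257. Training set = 15020 - 5257 = 9763.

9763


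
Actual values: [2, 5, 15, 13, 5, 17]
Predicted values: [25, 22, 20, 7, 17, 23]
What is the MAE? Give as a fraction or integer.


MAE = (1/6) * (|2-25|=23 + |5-22|=17 + |15-20|=5 + |13-7|=6 + |5-17|=12 + |17-23|=6). Sum = 69. MAE = 23/2.

23/2


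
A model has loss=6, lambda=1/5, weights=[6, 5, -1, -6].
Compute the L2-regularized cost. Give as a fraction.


L2 sq norm = sum(w^2) = 98. J = 6 + 1/5 * 98 = 128/5.

128/5


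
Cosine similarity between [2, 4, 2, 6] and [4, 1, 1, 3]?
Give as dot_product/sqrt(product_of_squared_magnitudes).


dot = 32. |a|^2 = 60, |b|^2 = 27. cos = 32/sqrt(1620).

32/sqrt(1620)


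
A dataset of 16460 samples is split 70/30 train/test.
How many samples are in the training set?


Test set = 16460 * 30% = 4938. Training set = 16460 - 4938 = 11522.

11522


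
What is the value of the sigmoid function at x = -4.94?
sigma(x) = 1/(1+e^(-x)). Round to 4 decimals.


sigma(-4.94) = 1/(1+e^(4.94)) = 1/(1+139.770250) = 1/140.770250 = 0.0071.

0.0071


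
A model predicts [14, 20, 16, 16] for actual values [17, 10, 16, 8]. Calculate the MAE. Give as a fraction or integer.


MAE = (1/4) * (|17-14|=3 + |10-20|=10 + |16-16|=0 + |8-16|=8). Sum = 21. MAE = 21/4.

21/4


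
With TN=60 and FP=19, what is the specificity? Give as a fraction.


Specificity = TN / (TN + FP) = 60 / 79 = 60/79.

60/79


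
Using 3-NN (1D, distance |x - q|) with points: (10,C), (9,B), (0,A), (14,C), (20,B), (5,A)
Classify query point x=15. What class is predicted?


Distances: |10-15|=5, |9-15|=6, |0-15|=15, |14-15|=1, |20-15|=5, |5-15|=10. 3 nearest: (14,C), (20,B), (10,C). Counts: {'C': 2, 'B': 1}. Majority class: C.

C


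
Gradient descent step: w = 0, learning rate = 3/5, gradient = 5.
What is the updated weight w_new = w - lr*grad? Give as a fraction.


w_new = 0 - 3/5 * 5 = 0 - 3 = -3.

-3


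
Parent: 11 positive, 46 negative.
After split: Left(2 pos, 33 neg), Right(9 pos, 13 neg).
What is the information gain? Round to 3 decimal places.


H(parent) = 0.7077. H(left) = 0.3160, H(right) = 0.9760. Weighted = (35/57)*0.3160 + (22/57)*0.9760 = 0.5707. IG = 0.7077 - 0.5707 = 0.1370, which rounds to 0.137.

0.137


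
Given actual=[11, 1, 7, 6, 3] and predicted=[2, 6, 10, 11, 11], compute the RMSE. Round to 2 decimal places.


MSE = 40.8000. RMSE = sqrt(40.8000) = 6.39.

6.39


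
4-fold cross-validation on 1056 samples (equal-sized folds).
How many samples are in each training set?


Each validation fold has 1056/4 = 264 samples. Training set = 1056 - 264 = 792.

792


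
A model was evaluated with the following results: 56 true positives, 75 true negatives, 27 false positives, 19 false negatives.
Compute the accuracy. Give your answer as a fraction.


Accuracy = (TP + TN) / (TP + TN + FP + FN) = (56 + 75) / 177 = 131/177.

131/177


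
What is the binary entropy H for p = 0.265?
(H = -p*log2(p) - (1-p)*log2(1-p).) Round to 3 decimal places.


H = -0.265*log2(0.265) - 0.735*log2(0.735) = 0.834.

0.834


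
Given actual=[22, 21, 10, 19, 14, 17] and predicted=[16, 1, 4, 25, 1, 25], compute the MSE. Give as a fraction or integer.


MSE = (1/6) * ((22-16)^2=36 + (21-1)^2=400 + (10-4)^2=36 + (19-25)^2=36 + (14-1)^2=169 + (17-25)^2=64). Sum = 741. MSE = 247/2.

247/2


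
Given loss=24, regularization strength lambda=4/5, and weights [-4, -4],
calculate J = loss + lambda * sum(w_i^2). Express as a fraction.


L2 sq norm = sum(w^2) = 32. J = 24 + 4/5 * 32 = 248/5.

248/5


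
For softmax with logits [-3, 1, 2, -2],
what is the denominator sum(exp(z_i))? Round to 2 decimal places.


Denom = e^-3=0.0498 + e^1=2.7183 + e^2=7.3891 + e^-2=0.1353. Sum = 10.2925, which rounds to 10.29.

10.29


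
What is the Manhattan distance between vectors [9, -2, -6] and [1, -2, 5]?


d = sum of absolute differences: |9-1|=8 + |-2--2|=0 + |-6-5|=11 = 19.

19


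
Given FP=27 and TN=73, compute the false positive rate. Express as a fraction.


FPR = FP / (FP + TN) = 27 / 100 = 27/100.

27/100


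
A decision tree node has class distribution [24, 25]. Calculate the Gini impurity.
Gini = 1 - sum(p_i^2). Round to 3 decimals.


Total = 49. Proportions: 24/49, 25/49. sum(p_i^2) = 0.5002. Gini = 1 - 0.5002 = 0.4998, which rounds to 0.500.

0.500


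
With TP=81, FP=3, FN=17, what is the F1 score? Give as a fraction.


Precision = 81/84 = 27/28. Recall = 81/98 = 81/98. F1 = 2*P*R/(P+R) = 81/91.

81/91


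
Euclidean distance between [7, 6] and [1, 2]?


d = sqrt(sum of squared differences). (7-1)^2=36, (6-2)^2=16. Sum = 52.

sqrt(52)


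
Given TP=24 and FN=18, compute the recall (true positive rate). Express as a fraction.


Recall = TP / (TP + FN) = 24 / 42 = 4/7.

4/7


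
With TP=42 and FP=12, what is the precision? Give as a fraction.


Precision = TP / (TP + FP) = 42 / 54 = 7/9.

7/9


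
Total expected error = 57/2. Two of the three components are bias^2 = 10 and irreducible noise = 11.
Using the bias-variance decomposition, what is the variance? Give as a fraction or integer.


Total error = bias^2 + variance + irreducible noise. So variance = 57/2 - 10 - 11 = 15/2.

15/2


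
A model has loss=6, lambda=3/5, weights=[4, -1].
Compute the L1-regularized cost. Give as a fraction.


L1 norm = sum(|w|) = 5. J = 6 + 3/5 * 5 = 9.

9


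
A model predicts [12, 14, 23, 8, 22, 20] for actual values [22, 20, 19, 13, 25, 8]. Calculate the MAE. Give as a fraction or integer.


MAE = (1/6) * (|22-12|=10 + |20-14|=6 + |19-23|=4 + |13-8|=5 + |25-22|=3 + |8-20|=12). Sum = 40. MAE = 20/3.

20/3


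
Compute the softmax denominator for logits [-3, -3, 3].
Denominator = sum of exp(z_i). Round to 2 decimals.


Denom = e^-3=0.0498 + e^-3=0.0498 + e^3=20.0855. Sum = 20.1851, which rounds to 20.19.

20.19


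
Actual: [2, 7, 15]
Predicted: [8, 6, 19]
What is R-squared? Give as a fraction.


Mean(y) = 8. SS_res = 53. SS_tot = 86. R^2 = 1 - 53/(86) = 33/86.

33/86


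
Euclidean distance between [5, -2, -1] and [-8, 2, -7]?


d = sqrt(sum of squared differences). (5--8)^2=169, (-2-2)^2=16, (-1--7)^2=36. Sum = 221.

sqrt(221)


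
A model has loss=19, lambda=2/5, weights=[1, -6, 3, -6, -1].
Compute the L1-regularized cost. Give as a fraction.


L1 norm = sum(|w|) = 17. J = 19 + 2/5 * 17 = 129/5.

129/5


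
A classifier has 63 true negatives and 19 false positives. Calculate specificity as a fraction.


Specificity = TN / (TN + FP) = 63 / 82 = 63/82.

63/82


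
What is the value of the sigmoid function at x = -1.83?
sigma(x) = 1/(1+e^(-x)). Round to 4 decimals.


sigma(-1.83) = 1/(1+e^(1.83)) = 1/(1+6.233887) = 1/7.233887 = 0.1382.

0.1382


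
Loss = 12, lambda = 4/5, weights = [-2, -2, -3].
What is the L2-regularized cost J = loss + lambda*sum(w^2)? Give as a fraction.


L2 sq norm = sum(w^2) = 17. J = 12 + 4/5 * 17 = 128/5.

128/5


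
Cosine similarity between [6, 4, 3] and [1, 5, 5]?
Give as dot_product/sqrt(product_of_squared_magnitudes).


dot = 41. |a|^2 = 61, |b|^2 = 51. cos = 41/sqrt(3111).

41/sqrt(3111)


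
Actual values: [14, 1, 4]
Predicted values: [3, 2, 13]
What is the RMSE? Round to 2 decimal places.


MSE = 67.6667. RMSE = sqrt(67.6667) = 8.23.

8.23


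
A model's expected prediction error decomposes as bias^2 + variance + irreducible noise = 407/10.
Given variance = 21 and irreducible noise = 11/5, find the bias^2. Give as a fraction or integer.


Total error = bias^2 + variance + irreducible noise. So bias^2 = 407/10 - 21 - 11/5 = 35/2.

35/2


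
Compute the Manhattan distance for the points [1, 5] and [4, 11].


d = sum of absolute differences: |1-4|=3 + |5-11|=6 = 9.

9


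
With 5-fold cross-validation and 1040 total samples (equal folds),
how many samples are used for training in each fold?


Each validation fold has 1040/5 = 208 samples. Training set = 1040 - 208 = 832.

832


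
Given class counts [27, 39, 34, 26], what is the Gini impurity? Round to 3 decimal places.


Total = 126. Proportions: 27/126, 39/126, 34/126, 26/126. sum(p_i^2) = 0.2571. Gini = 1 - 0.2571 = 0.7429, which rounds to 0.743.

0.743


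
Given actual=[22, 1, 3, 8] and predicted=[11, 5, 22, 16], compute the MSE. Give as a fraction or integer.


MSE = (1/4) * ((22-11)^2=121 + (1-5)^2=16 + (3-22)^2=361 + (8-16)^2=64). Sum = 562. MSE = 281/2.

281/2


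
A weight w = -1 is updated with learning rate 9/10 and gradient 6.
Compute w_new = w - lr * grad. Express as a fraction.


w_new = -1 - 9/10 * 6 = -1 - 27/5 = -32/5.

-32/5


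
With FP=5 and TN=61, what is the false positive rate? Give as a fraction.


FPR = FP / (FP + TN) = 5 / 66 = 5/66.

5/66


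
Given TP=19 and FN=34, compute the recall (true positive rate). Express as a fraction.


Recall = TP / (TP + FN) = 19 / 53 = 19/53.

19/53


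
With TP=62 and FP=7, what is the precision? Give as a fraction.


Precision = TP / (TP + FP) = 62 / 69 = 62/69.

62/69


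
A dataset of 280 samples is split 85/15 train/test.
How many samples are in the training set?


Test set = 280 * 15% = 42. Training set = 280 - 42 = 238.

238


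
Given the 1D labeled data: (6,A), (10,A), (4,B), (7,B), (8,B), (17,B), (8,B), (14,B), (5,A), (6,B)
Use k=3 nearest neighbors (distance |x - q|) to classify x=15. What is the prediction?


Distances: |6-15|=9, |10-15|=5, |4-15|=11, |7-15|=8, |8-15|=7, |17-15|=2, |8-15|=7, |14-15|=1, |5-15|=10, |6-15|=9. 3 nearest: (14,B), (17,B), (10,A). Counts: {'B': 2, 'A': 1}. Majority class: B.

B


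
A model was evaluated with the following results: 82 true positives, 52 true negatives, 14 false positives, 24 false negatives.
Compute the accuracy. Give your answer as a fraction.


Accuracy = (TP + TN) / (TP + TN + FP + FN) = (82 + 52) / 172 = 67/86.

67/86


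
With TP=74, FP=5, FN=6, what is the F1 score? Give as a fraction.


Precision = 74/79 = 74/79. Recall = 74/80 = 37/40. F1 = 2*P*R/(P+R) = 148/159.

148/159


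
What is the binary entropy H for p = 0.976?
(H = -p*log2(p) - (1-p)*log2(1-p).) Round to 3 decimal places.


H = -0.976*log2(0.976) - 0.024*log2(0.024) = 0.163.

0.163


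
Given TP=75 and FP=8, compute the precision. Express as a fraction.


Precision = TP / (TP + FP) = 75 / 83 = 75/83.

75/83


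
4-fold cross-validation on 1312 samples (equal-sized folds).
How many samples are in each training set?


Each validation fold has 1312/4 = 328 samples. Training set = 1312 - 328 = 984.

984


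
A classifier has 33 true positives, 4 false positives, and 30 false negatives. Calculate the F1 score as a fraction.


Precision = 33/37 = 33/37. Recall = 33/63 = 11/21. F1 = 2*P*R/(P+R) = 33/50.

33/50


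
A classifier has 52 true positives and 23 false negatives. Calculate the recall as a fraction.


Recall = TP / (TP + FN) = 52 / 75 = 52/75.

52/75


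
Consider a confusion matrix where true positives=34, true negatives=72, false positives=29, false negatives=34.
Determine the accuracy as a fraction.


Accuracy = (TP + TN) / (TP + TN + FP + FN) = (34 + 72) / 169 = 106/169.

106/169


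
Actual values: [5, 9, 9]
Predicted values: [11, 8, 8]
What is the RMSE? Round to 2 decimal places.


MSE = 12.6667. RMSE = sqrt(12.6667) = 3.56.

3.56


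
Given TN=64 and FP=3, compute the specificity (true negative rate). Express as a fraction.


Specificity = TN / (TN + FP) = 64 / 67 = 64/67.

64/67


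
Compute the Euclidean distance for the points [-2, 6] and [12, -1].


d = sqrt(sum of squared differences). (-2-12)^2=196, (6--1)^2=49. Sum = 245.

sqrt(245)


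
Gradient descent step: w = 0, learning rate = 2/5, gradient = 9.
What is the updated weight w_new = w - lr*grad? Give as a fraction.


w_new = 0 - 2/5 * 9 = 0 - 18/5 = -18/5.

-18/5


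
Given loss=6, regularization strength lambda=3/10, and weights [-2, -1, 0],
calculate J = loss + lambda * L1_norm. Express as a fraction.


L1 norm = sum(|w|) = 3. J = 6 + 3/10 * 3 = 69/10.

69/10


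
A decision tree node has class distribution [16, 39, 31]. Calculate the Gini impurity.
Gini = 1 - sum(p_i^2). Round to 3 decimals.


Total = 86. Proportions: 16/86, 39/86, 31/86. sum(p_i^2) = 0.3702. Gini = 1 - 0.3702 = 0.6298, which rounds to 0.630.

0.630


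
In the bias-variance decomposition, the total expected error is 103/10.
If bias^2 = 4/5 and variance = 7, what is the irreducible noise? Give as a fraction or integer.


Total error = bias^2 + variance + irreducible noise. So irreducible noise = 103/10 - 4/5 - 7 = 5/2.

5/2


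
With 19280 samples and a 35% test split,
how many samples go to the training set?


Test set = 19280 * 35% = 6748. Training set = 19280 - 6748 = 12532.

12532


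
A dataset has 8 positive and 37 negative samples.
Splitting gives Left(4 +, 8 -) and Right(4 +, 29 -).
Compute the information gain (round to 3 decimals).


H(parent) = 0.6752. H(left) = 0.9183, H(right) = 0.5328. Weighted = (12/45)*0.9183 + (33/45)*0.5328 = 0.6356. IG = 0.6752 - 0.6356 = 0.0396, which rounds to 0.040.

0.040


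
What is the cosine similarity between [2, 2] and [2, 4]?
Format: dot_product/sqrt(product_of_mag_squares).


dot = 12. |a|^2 = 8, |b|^2 = 20. cos = 12/sqrt(160).

12/sqrt(160)


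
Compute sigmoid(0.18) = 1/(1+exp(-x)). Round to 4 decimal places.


sigma(0.18) = 1/(1+e^(-0.18)) = 1/(1+0.835270) = 1/1.835270 = 0.5449.

0.5449


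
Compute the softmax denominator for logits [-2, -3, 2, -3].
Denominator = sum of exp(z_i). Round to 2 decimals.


Denom = e^-2=0.1353 + e^-3=0.0498 + e^2=7.3891 + e^-3=0.0498. Sum = 7.6240, which rounds to 7.62.

7.62


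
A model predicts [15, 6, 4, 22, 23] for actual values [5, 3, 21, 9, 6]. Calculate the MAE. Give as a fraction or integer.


MAE = (1/5) * (|5-15|=10 + |3-6|=3 + |21-4|=17 + |9-22|=13 + |6-23|=17). Sum = 60. MAE = 12.

12


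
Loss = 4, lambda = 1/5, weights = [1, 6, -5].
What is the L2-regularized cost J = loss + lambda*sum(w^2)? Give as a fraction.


L2 sq norm = sum(w^2) = 62. J = 4 + 1/5 * 62 = 82/5.

82/5


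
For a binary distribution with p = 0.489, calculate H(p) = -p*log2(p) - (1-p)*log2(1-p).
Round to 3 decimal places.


H = -0.489*log2(0.489) - 0.511*log2(0.511) = 1.000.

1.000


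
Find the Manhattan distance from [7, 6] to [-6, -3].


d = sum of absolute differences: |7--6|=13 + |6--3|=9 = 22.

22


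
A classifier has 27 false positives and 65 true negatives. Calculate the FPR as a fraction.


FPR = FP / (FP + TN) = 27 / 92 = 27/92.

27/92


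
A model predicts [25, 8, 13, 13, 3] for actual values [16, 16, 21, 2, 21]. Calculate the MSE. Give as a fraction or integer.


MSE = (1/5) * ((16-25)^2=81 + (16-8)^2=64 + (21-13)^2=64 + (2-13)^2=121 + (21-3)^2=324). Sum = 654. MSE = 654/5.

654/5


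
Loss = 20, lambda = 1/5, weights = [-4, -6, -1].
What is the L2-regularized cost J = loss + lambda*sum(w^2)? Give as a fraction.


L2 sq norm = sum(w^2) = 53. J = 20 + 1/5 * 53 = 153/5.

153/5


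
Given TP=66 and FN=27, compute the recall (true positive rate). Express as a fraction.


Recall = TP / (TP + FN) = 66 / 93 = 22/31.

22/31


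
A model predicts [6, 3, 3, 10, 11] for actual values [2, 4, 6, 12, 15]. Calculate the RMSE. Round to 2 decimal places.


MSE = 9.2000. RMSE = sqrt(9.2000) = 3.03.

3.03


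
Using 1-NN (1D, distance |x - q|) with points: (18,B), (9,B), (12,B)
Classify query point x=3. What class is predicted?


Distances: |18-3|=15, |9-3|=6, |12-3|=9. 1 nearest: (9,B). Counts: {'B': 1}. Majority class: B.

B


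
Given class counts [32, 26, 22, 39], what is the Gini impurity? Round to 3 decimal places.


Total = 119. Proportions: 32/119, 26/119, 22/119, 39/119. sum(p_i^2) = 0.2616. Gini = 1 - 0.2616 = 0.7384, which rounds to 0.738.

0.738


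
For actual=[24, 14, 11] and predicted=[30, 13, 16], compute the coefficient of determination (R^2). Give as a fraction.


Mean(y) = 49/3. SS_res = 62. SS_tot = 278/3. R^2 = 1 - 62/(278/3) = 46/139.

46/139


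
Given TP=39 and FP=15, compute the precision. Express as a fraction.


Precision = TP / (TP + FP) = 39 / 54 = 13/18.

13/18


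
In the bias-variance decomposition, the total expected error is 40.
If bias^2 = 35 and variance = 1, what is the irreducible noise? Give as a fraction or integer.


Total error = bias^2 + variance + irreducible noise. So irreducible noise = 40 - 35 - 1 = 4.

4


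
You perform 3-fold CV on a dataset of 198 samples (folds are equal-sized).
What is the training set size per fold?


Each validation fold has 198/3 = 66 samples. Training set = 198 - 66 = 132.

132


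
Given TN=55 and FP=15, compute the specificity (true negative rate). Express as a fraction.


Specificity = TN / (TN + FP) = 55 / 70 = 11/14.

11/14


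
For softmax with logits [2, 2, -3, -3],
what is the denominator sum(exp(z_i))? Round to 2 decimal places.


Denom = e^2=7.3891 + e^2=7.3891 + e^-3=0.0498 + e^-3=0.0498. Sum = 14.8778, which rounds to 14.88.

14.88


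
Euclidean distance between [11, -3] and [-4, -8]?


d = sqrt(sum of squared differences). (11--4)^2=225, (-3--8)^2=25. Sum = 250.

sqrt(250)


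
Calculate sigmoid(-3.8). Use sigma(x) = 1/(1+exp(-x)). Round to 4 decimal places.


sigma(-3.8) = 1/(1+e^(3.8)) = 1/(1+44.701184) = 1/45.701184 = 0.0219.

0.0219


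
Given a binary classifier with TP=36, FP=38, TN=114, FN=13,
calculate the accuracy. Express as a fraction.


Accuracy = (TP + TN) / (TP + TN + FP + FN) = (36 + 114) / 201 = 50/67.

50/67


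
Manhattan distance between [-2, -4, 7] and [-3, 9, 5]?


d = sum of absolute differences: |-2--3|=1 + |-4-9|=13 + |7-5|=2 = 16.

16


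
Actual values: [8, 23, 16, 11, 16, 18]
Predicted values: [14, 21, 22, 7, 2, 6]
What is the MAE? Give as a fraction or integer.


MAE = (1/6) * (|8-14|=6 + |23-21|=2 + |16-22|=6 + |11-7|=4 + |16-2|=14 + |18-6|=12). Sum = 44. MAE = 22/3.

22/3


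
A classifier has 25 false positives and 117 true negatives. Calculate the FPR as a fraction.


FPR = FP / (FP + TN) = 25 / 142 = 25/142.

25/142


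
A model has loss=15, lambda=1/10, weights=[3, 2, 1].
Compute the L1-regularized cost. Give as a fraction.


L1 norm = sum(|w|) = 6. J = 15 + 1/10 * 6 = 78/5.

78/5


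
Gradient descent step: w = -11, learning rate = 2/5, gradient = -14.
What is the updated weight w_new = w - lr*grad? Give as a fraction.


w_new = -11 - 2/5 * -14 = -11 - -28/5 = -27/5.

-27/5


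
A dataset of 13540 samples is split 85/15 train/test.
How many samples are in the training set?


Test set = 13540 * 15% = 2031. Training set = 13540 - 2031 = 11509.

11509


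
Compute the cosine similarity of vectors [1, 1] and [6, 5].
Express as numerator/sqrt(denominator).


dot = 11. |a|^2 = 2, |b|^2 = 61. cos = 11/sqrt(122).

11/sqrt(122)


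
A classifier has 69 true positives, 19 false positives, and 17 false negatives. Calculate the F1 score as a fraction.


Precision = 69/88 = 69/88. Recall = 69/86 = 69/86. F1 = 2*P*R/(P+R) = 23/29.

23/29


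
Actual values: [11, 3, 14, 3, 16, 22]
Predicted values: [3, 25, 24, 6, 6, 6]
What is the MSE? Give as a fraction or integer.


MSE = (1/6) * ((11-3)^2=64 + (3-25)^2=484 + (14-24)^2=100 + (3-6)^2=9 + (16-6)^2=100 + (22-6)^2=256). Sum = 1013. MSE = 1013/6.

1013/6


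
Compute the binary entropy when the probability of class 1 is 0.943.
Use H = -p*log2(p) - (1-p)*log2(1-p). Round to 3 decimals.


H = -0.943*log2(0.943) - 0.057*log2(0.057) = 0.315.

0.315


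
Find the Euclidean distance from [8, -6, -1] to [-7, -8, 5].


d = sqrt(sum of squared differences). (8--7)^2=225, (-6--8)^2=4, (-1-5)^2=36. Sum = 265.

sqrt(265)


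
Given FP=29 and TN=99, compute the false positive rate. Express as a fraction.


FPR = FP / (FP + TN) = 29 / 128 = 29/128.

29/128


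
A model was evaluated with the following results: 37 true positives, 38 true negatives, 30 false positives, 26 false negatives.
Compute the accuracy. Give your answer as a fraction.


Accuracy = (TP + TN) / (TP + TN + FP + FN) = (37 + 38) / 131 = 75/131.

75/131


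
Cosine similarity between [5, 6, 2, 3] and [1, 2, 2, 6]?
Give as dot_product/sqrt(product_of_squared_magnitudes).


dot = 39. |a|^2 = 74, |b|^2 = 45. cos = 39/sqrt(3330).

39/sqrt(3330)


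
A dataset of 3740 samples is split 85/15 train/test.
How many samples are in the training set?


Test set = 3740 * 15% = 561. Training set = 3740 - 561 = 3179.

3179
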